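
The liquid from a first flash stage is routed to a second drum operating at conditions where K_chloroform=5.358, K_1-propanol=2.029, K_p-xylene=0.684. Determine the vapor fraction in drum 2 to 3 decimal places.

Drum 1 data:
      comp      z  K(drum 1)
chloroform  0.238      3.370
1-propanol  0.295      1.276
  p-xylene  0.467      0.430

V/F (drum 2) = 0.807

Drum 1:
Let ψ₁ = V/F and solve Σ zᵢ(Kᵢ−1)/(1+ψ₁(Kᵢ−1)) = 0.
Check two-phase: ΣzᵢKᵢ = 1.379 > 1 and Σzᵢ/Kᵢ = 1.388 > 1, so g(0) = 0.379 > 0 and g(1) = -0.388 < 0.
Newton iteration, ψ₁⁰ = 0.45:
  ψ₁ = 0.450: g = -0.0126, g' = -0.605 → ψ₁ = 0.429
Converged at ψ₁ = 0.429.
Drum-1 compositions:
  chloroform: x = 0.118, y = 0.398
  1-propanol: x = 0.264, y = 0.337
  p-xylene: x = 0.618, y = 0.266
Drum-2 feed = drum-1 liquid: z₂ = (0.1180, 0.2638, 0.6183).
Drum 2:
Material balance + equilibrium reduce to Σ zᵢ(Kᵢ−1)/(1+ψ₂(Kᵢ−1)) = 0.
Check two-phase: ΣzᵢKᵢ = 1.590 > 1 and Σzᵢ/Kᵢ = 1.056 > 1, so g(0) = 0.590 > 0 and g(1) = -0.056 < 0.
Iterate (Newton) starting at ψ₂ = 0.43:
  ψ₂ = 0.430: g = 0.1410, g' = -0.488 → ψ₂ = 0.719
  ψ₂ = 0.719: g = 0.0277, g' = -0.327 → ψ₂ = 0.803
  ψ₂ = 0.803: g = 0.0010, g' = -0.305 → ψ₂ = 0.807
Converged at ψ₂ = 0.807.
  chloroform: x = 0.026, y = 0.140
  1-propanol: x = 0.144, y = 0.292
  p-xylene: x = 0.830, y = 0.568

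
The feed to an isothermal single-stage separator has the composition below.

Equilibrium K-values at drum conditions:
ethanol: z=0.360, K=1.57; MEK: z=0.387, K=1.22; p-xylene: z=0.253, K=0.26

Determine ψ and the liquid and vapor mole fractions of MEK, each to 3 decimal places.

Let ψ = V/F and solve Σ zᵢ(Kᵢ−1)/(1+ψ(Kᵢ−1)) = 0.
Check two-phase: ΣzᵢKᵢ = 1.103 > 1 and Σzᵢ/Kᵢ = 1.520 > 1, so g(0) = 0.103 > 0 and g(1) = -0.520 < 0.
Newton iteration, ψ⁰ = 0.61:
  ψ = 0.610: g = -0.1139, g' = -0.539 → ψ = 0.399
  ψ = 0.399: g = -0.0201, g' = -0.372 → ψ = 0.345
  ψ = 0.345: g = -0.0007, g' = -0.348 → ψ = 0.343
Converged at ψ = 0.343.
Compositions from xᵢ = zᵢ/(1+ψ(Kᵢ−1)), yᵢ = Kᵢxᵢ:
  ethanol: x = 0.301, y = 0.473
  MEK: x = 0.360, y = 0.439
  p-xylene: x = 0.339, y = 0.088

ψ = 0.343, x_MEK = 0.360, y_MEK = 0.439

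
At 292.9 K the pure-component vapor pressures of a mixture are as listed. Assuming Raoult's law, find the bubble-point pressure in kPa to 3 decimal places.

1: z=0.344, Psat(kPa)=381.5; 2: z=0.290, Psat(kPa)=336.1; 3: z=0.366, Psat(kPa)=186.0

Pbub = 296.781 kPa

At the bubble point ψ → 0, so ΣzᵢKᵢ = 1 with Kᵢ = Pᵢˢᵃᵗ/P ⇒ P = ΣzᵢPᵢˢᵃᵗ.
P = 0.344·381.5 + 0.290·336.1 + 0.366·186.0 = 296.781 kPa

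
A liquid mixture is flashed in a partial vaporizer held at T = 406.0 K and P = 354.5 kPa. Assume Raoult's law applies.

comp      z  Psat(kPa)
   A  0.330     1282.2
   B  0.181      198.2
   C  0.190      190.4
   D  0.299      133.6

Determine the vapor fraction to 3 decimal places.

Raoult's law: Kᵢ = Pᵢˢᵃᵗ/P = Pᵢˢᵃᵗ/354.5.
  K_A = 1282.2/354.5 = 3.61693, K_B = 198.2/354.5 = 0.55910, K_C = 190.4/354.5 = 0.53709, K_D = 133.6/354.5 = 0.37687
Newton iteration, ψ⁰ = 0.5:
  ψ = 0.500: g = -0.1134, g' = -0.796 → ψ = 0.358
  ψ = 0.358: g = 0.0063, g' = -0.903 → ψ = 0.364
  ψ = 0.364: g = 0.0000, g' = -0.895 → ψ = 0.365
Converged at ψ = 0.365.

ψ = 0.365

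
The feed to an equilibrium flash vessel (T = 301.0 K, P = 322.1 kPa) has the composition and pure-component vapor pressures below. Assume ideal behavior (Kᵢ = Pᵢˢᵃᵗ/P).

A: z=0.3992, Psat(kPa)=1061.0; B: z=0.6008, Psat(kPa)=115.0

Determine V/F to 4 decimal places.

Raoult's law: Kᵢ = Pᵢˢᵃᵗ/P = Pᵢˢᵃᵗ/322.1.
  K_A = 1061.0/322.1 = 3.294008, K_B = 115.0/322.1 = 0.357032
Material balance + equilibrium reduce to Σ zᵢ(Kᵢ−1)/(1+V/F(Kᵢ−1)) = 0.
g(0) = ΣzᵢKᵢ − 1 = 0.5295 and g(1) = 1 − Σzᵢ/Kᵢ = -0.8040, so a root lies in (0, 1).
Binary case is linear: z₁(K₁−1)(1+V/F(K₂−1)) + z₂(K₂−1)(1+V/F(K₁−1)) = 0
⇒ V/F = [z₁(K₁−1)+z₂(K₂−1)] / [−(K₁−1)(K₂−1)] = 0.52947/1.47497 = 0.3590

V/F = 0.3590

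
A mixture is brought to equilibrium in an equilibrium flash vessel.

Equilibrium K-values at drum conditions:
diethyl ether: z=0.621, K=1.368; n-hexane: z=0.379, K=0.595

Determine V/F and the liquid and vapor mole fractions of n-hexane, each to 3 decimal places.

V/F = 0.503, x_n-hexane = 0.476, y_n-hexane = 0.283

Material balance + equilibrium reduce to Σ zᵢ(Kᵢ−1)/(1+V/F(Kᵢ−1)) = 0.
g(0) = ΣzᵢKᵢ − 1 = 0.075 and g(1) = 1 − Σzᵢ/Kᵢ = -0.091, so a root lies in (0, 1).
Binary case is linear: z₁(K₁−1)(1+V/F(K₂−1)) + z₂(K₂−1)(1+V/F(K₁−1)) = 0
⇒ V/F = [z₁(K₁−1)+z₂(K₂−1)] / [−(K₁−1)(K₂−1)] = 0.0750/0.1490 = 0.503
Compositions from xᵢ = zᵢ/(1+V/F(Kᵢ−1)), yᵢ = Kᵢxᵢ:
  diethyl ether: x = 0.524, y = 0.717
  n-hexane: x = 0.476, y = 0.283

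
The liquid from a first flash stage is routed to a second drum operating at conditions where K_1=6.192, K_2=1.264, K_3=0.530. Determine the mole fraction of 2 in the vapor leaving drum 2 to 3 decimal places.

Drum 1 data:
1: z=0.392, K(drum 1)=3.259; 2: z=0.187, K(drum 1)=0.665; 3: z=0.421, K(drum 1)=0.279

Drum 1:
Let ψ₁ = V/F and solve Σ zᵢ(Kᵢ−1)/(1+ψ₁(Kᵢ−1)) = 0.
Feasibility: ΣzᵢKᵢ = 1.519, Σzᵢ/Kᵢ = 1.910 — both > 1, two phases present.
Newton–Raphson from ψ₁ = 0.5:
  ψ₁ = 0.500: g = -0.1341, g' = -1.007 → ψ₁ = 0.367
Converged at ψ₁ = 0.367.
Drum-1 compositions:
  1: x = 0.214, y = 0.698
  2: x = 0.213, y = 0.142
  3: x = 0.572, y = 0.160
Drum-2 feed = drum-1 liquid: z₂ = (0.2143, 0.2132, 0.5725).
Drum 2:
Newton iteration, ψ₂⁰ = 0.49:
  ψ₂ = 0.490: g = 0.0143, g' = -0.685 → ψ₂ = 0.511
Converged at ψ₂ = 0.511.
  1: x = 0.059, y = 0.363
  2: x = 0.188, y = 0.237
  3: x = 0.753, y = 0.399

y_2 (drum 2) = 0.237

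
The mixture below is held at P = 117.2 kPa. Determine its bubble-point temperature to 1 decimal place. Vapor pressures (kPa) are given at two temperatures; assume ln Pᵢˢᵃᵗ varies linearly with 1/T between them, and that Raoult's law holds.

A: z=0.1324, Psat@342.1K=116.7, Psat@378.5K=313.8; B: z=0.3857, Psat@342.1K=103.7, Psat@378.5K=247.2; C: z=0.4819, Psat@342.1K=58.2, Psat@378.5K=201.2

T = 353.4 K

Bubble-point temperature: ΣzᵢPᵢˢᵃᵗ(T) = P. Interpolate ln Pᵢˢᵃᵗ = aᵢ + bᵢ/T.
  T = 342.1 K: ΣzᵢPᵢˢᵃᵗ = 83.49 kPa
  T = 378.5 K: ΣzᵢPᵢˢᵃᵗ = 233.85 kPa
  T = 360.3 K: ΣzᵢPᵢˢᵃᵗ = 142.91 kPa
  T = 351.2 K: ΣzᵢPᵢˢᵃᵗ = 109.89 kPa
  T = 355.8 K: ΣzᵢPᵢˢᵃᵗ = 125.68 kPa
  T = 353.5 K: ΣzᵢPᵢˢᵃᵗ = 117.56 kPa
Interpolating between 351.2 K and 353.5 K gives T ≈ 353.4 K.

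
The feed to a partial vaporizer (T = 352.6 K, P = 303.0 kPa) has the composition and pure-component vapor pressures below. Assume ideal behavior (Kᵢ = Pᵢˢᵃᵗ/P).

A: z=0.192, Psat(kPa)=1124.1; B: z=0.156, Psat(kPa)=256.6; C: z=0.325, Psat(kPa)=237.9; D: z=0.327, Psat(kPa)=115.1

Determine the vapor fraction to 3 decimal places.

Raoult's law: Kᵢ = Pᵢˢᵃᵗ/P = Pᵢˢᵃᵗ/303.0.
  K_A = 1124.1/303.0 = 3.70990, K_B = 256.6/303.0 = 0.84686, K_C = 237.9/303.0 = 0.78515, K_D = 115.1/303.0 = 0.37987
Rachford–Rice: g(ψ) = Σ zᵢ(Kᵢ−1)/(1+ψ(Kᵢ−1)) = 0.
Check two-phase: ΣzᵢKᵢ = 1.224 > 1 and Σzᵢ/Kᵢ = 1.511 > 1, so g(0) = 0.224 > 0 and g(1) = -0.511 < 0.
Newton–Raphson from ψ = 0.41:
  ψ = 0.410: g = -0.1275, g' = -0.565 → ψ = 0.184
  ψ = 0.184: g = 0.0209, g' = -0.808 → ψ = 0.210
  ψ = 0.210: g = 0.0006, g' = -0.759 → ψ = 0.211
Converged at ψ = 0.211.

ψ = 0.211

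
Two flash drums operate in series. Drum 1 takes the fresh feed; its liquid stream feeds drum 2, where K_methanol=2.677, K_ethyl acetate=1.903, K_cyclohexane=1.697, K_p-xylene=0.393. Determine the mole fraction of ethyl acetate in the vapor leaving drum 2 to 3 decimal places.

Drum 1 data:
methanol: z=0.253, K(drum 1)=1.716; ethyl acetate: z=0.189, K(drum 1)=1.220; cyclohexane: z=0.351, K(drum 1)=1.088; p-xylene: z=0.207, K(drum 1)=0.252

Drum 1:
Iterate (Newton) starting at ψ₁ = 0.57:
  ψ₁ = 0.570: g = -0.0749, g' = -0.427 → ψ₁ = 0.395
  ψ₁ = 0.395: g = -0.0103, g' = -0.322 → ψ₁ = 0.363
  ψ₁ = 0.363: g = -0.0002, g' = -0.310 → ψ₁ = 0.362
Converged at ψ₁ = 0.362.
Drum-1 compositions:
  methanol: x = 0.201, y = 0.345
  ethyl acetate: x = 0.175, y = 0.214
  cyclohexane: x = 0.340, y = 0.370
  p-xylene: x = 0.284, y = 0.072
Drum-2 feed = drum-1 liquid: z₂ = (0.2009, 0.1751, 0.3402, 0.2838).
Drum 2:
Rachford–Rice: g(ψ₂) = Σ zᵢ(Kᵢ−1)/(1+ψ₂(Kᵢ−1)) = 0.
g(0) = ΣzᵢKᵢ − 1 = 0.560 and g(1) = 1 − Σzᵢ/Kᵢ = -0.090, so a root lies in (0, 1).
Newton–Raphson from ψ₂ = 0.5:
  ψ₂ = 0.500: g = 0.2206, g' = -0.541 → ψ₂ = 0.908
  ψ₂ = 0.908: g = -0.0179, g' = -0.712 → ψ₂ = 0.882
Converged at ψ₂ = 0.882.
  methanol: x = 0.081, y = 0.217
  ethyl acetate: x = 0.097, y = 0.185
  cyclohexane: x = 0.211, y = 0.358
  p-xylene: x = 0.611, y = 0.240

y_ethyl acetate (drum 2) = 0.185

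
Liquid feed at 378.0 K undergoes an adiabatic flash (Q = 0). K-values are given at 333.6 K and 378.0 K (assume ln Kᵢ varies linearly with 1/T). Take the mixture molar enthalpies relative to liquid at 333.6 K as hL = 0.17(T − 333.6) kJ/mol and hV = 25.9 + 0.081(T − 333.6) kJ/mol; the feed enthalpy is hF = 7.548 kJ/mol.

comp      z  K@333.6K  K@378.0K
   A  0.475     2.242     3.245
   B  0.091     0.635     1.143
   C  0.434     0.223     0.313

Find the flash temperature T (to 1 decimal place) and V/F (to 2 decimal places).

T = 336.7 K, V/F = 0.27

Adiabatic flash: solve Rachford–Rice at each trial T, then check hF = ψ·hV(T) + (1−ψ)·hL(T).
  T = 333.6 K: K = (2.242, 0.635, 0.223), RR gives ψ = 0.244, H_out = 6.325 kJ/mol
  T = 378.0 K: K = (3.245, 1.143, 0.313), RR gives ψ = 0.560, H_out = 19.837 kJ/mol
  T = 355.8 K: K = (2.729, 0.868, 0.267), RR gives ψ = 0.423, H_out = 13.905 kJ/mol
  T = 344.7 K: K = (2.481, 0.746, 0.245), RR gives ψ = 0.342, H_out = 10.400 kJ/mol
  T = 339.1 K: K = (2.359, 0.689, 0.234), RR gives ψ = 0.295, H_out = 8.431 kJ/mol
  T = 336.4 K: K = (2.302, 0.662, 0.228), RR gives ψ = 0.271, H_out = 7.421 kJ/mol
  T = 337.8 K: K = (2.331, 0.676, 0.231), RR gives ψ = 0.283, H_out = 7.950 kJ/mol
Linear interpolation between T = 336.4 (H_out = 7.421) and T = 337.8 (H_out = 7.950) on hF = 7.548 gives T ≈ 336.7 K, at which ψ = 0.27.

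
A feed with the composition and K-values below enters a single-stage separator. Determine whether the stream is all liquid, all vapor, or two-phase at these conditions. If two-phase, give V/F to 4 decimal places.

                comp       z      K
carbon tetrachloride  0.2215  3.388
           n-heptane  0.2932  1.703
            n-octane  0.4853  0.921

ΣzᵢKᵢ = 1.6967; Σzᵢ/Kᵢ = 0.7645.
Since Σzᵢ/Kᵢ < 1 the mixture is above its dew point — single vapor phase.

all vapor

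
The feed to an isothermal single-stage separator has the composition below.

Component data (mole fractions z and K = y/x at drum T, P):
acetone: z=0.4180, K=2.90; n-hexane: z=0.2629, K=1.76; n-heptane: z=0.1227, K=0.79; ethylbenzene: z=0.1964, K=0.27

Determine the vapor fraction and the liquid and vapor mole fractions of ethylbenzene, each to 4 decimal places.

ψ = 0.8655, x_ethylbenzene = 0.5334, y_ethylbenzene = 0.1440

Rachford–Rice: g(ψ) = Σ zᵢ(Kᵢ−1)/(1+ψ(Kᵢ−1)) = 0.
Feasibility: ΣzᵢKᵢ = 1.8249, Σzᵢ/Kᵢ = 1.1762 — both > 1, two phases present.
Iterate (Newton) starting at ψ = 0.5:
  ψ = 0.5000: g = 0.29749, g' = -0.7429 → ψ = 0.9005
  ψ = 0.9005: g = -0.03858, g' = -1.1584 → ψ = 0.8671
  ψ = 0.8671: g = -0.00178, g' = -1.0557 → ψ = 0.8655
Converged at ψ = 0.8655.
Compositions from xᵢ = zᵢ/(1+ψ(Kᵢ−1)), yᵢ = Kᵢxᵢ:
  acetone: x = 0.1581, y = 0.4584
  n-hexane: x = 0.1586, y = 0.2791
  n-heptane: x = 0.1500, y = 0.1185
  ethylbenzene: x = 0.5334, y = 0.1440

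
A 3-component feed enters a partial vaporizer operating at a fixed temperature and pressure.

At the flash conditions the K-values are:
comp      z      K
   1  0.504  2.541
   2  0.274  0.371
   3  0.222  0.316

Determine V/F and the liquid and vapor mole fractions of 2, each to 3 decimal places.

V/F = 0.449, x_2 = 0.382, y_2 = 0.142

Rachford–Rice: g(V/F) = Σ zᵢ(Kᵢ−1)/(1+V/F(Kᵢ−1)) = 0.
Feasibility: ΣzᵢKᵢ = 1.452, Σzᵢ/Kᵢ = 1.639 — both > 1, two phases present.
Newton iteration, V/F⁰ = 0.46:
  V/F = 0.460: g = -0.0096, g' = -0.846 → V/F = 0.449
Converged at V/F = 0.449.
Compositions from xᵢ = zᵢ/(1+V/F(Kᵢ−1)), yᵢ = Kᵢxᵢ:
  1: x = 0.298, y = 0.757
  2: x = 0.382, y = 0.142
  3: x = 0.320, y = 0.101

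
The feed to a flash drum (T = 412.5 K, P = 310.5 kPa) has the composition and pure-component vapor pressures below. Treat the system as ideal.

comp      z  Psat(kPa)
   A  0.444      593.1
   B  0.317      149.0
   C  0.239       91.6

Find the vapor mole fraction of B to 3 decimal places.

Raoult's law: Kᵢ = Pᵢˢᵃᵗ/P = Pᵢˢᵃᵗ/310.5.
  K_A = 593.1/310.5 = 1.91014, K_B = 149.0/310.5 = 0.47987, K_C = 91.6/310.5 = 0.29501
Rachford–Rice: g(ψ) = Σ zᵢ(Kᵢ−1)/(1+ψ(Kᵢ−1)) = 0.
Feasibility: ΣzᵢKᵢ = 1.071, Σzᵢ/Kᵢ = 1.703 — both > 1, two phases present.
Iterate (Newton) starting at ψ = 0.5:
  ψ = 0.500: g = -0.2053, g' = -0.614 → ψ = 0.165
  ψ = 0.165: g = -0.0199, g' = -0.533 → ψ = 0.128
Converged at ψ = 0.128.
Compositions from xᵢ = zᵢ/(1+ψ(Kᵢ−1)), yᵢ = Kᵢxᵢ:
  A: x = 0.398, y = 0.760
  B: x = 0.340, y = 0.163
  C: x = 0.263, y = 0.078

y_B = 0.163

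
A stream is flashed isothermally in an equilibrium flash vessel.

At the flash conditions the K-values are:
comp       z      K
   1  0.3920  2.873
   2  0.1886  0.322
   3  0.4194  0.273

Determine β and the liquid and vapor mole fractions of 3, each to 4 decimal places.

β = 0.2260, x_3 = 0.5019, y_3 = 0.1370

Material balance + equilibrium reduce to Σ zᵢ(Kᵢ−1)/(1+β(Kᵢ−1)) = 0.
Feasibility: ΣzᵢKᵢ = 1.3014, Σzᵢ/Kᵢ = 2.2584 — both > 1, two phases present.
Iterate (Newton) starting at β = 0.5:
  β = 0.5000: g = -0.29334, g' = -1.1123 → β = 0.2363
  β = 0.2363: g = -0.01143, g' = -1.1069 → β = 0.2260
Converged at β = 0.2260.
Compositions from xᵢ = zᵢ/(1+β(Kᵢ−1)), yᵢ = Kᵢxᵢ:
  1: x = 0.2754, y = 0.7913
  2: x = 0.2227, y = 0.0717
  3: x = 0.5019, y = 0.1370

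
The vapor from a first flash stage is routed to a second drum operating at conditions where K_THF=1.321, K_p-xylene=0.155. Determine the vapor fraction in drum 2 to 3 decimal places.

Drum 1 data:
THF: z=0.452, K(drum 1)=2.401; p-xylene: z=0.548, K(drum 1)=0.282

Drum 1:
Binary case is linear: z₁(K₁−1)(1+ψ₁(K₂−1)) + z₂(K₂−1)(1+ψ₁(K₁−1)) = 0
⇒ ψ₁ = [z₁(K₁−1)+z₂(K₂−1)] / [−(K₁−1)(K₂−1)] = 0.2398/1.0059 = 0.238
Drum-1 compositions:
  THF: x = 0.339, y = 0.814
  p-xylene: x = 0.661, y = 0.186
Drum-2 feed = drum-1 vapor: z₂ = (0.8136, 0.1864).
Drum 2:
Material balance + equilibrium reduce to Σ zᵢ(Kᵢ−1)/(1+ψ₂(Kᵢ−1)) = 0.
Check two-phase: ΣzᵢKᵢ = 1.104 > 1 and Σzᵢ/Kᵢ = 1.819 > 1, so g(0) = 0.104 > 0 and g(1) = -0.819 < 0.
Iterate (Newton) starting at ψ₂ = 0.67:
  ψ₂ = 0.670: g = -0.1482, g' = -0.764 → ψ₂ = 0.476
  ψ₂ = 0.476: g = -0.0370, g' = -0.436 → ψ₂ = 0.391
  ψ₂ = 0.391: g = -0.0033, g' = -0.363 → ψ₂ = 0.382
Converged at ψ₂ = 0.382.
  THF: x = 0.725, y = 0.957
  p-xylene: x = 0.275, y = 0.043

V/F (drum 2) = 0.382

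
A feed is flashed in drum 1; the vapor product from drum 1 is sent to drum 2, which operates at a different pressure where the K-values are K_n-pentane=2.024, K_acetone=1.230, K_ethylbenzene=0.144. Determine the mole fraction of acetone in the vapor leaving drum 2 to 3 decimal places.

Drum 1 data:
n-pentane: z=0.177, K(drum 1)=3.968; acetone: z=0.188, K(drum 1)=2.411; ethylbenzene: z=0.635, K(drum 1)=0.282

Drum 1:
Let ψ₁ = V/F and solve Σ zᵢ(Kᵢ−1)/(1+ψ₁(Kᵢ−1)) = 0.
Feasibility: ΣzᵢKᵢ = 1.335, Σzᵢ/Kᵢ = 2.374 — both > 1, two phases present.
Newton–Raphson from ψ₁ = 0.5:
  ψ₁ = 0.500: g = -0.3443, g' = -1.178 → ψ₁ = 0.208
  ψ₁ = 0.208: g = -0.0058, g' = -1.273 → ψ₁ = 0.203
Converged at ψ₁ = 0.203.
Drum-1 compositions:
  n-pentane: x = 0.110, y = 0.438
  acetone: x = 0.146, y = 0.352
  ethylbenzene: x = 0.743, y = 0.210
Drum-2 feed = drum-1 vapor: z₂ = (0.4381, 0.3523, 0.2097).
Drum 2:
Material balance + equilibrium reduce to Σ zᵢ(Kᵢ−1)/(1+ψ₂(Kᵢ−1)) = 0.
Check two-phase: ΣzᵢKᵢ = 1.350 > 1 and Σzᵢ/Kᵢ = 1.959 > 1, so g(0) = 0.350 > 0 and g(1) = -0.959 < 0.
Newton iteration, ψ₂⁰ = 0.5:
  ψ₂ = 0.500: g = 0.0556, g' = -0.685 → ψ₂ = 0.581
  ψ₂ = 0.581: g = -0.0044, g' = -0.803 → ψ₂ = 0.576
Converged at ψ₂ = 0.576.
  n-pentane: x = 0.276, y = 0.558
  acetone: x = 0.311, y = 0.383
  ethylbenzene: x = 0.413, y = 0.060

y_acetone (drum 2) = 0.383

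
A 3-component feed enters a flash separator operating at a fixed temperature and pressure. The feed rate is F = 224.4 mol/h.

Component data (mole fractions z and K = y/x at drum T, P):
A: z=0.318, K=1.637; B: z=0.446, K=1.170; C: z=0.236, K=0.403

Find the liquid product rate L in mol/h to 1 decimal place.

Iterate (Newton) starting at V/F = 0.5:
  V/F = 0.500: g = 0.0227, g' = -0.256 → V/F = 0.589
  V/F = 0.589: g = -0.0009, g' = -0.279 → V/F = 0.585
Converged at V/F = 0.585.
Then V = V/F·F = 0.5851·224.4 = 131.3 mol/h and L = F − V = 93.1 mol/h.

L = 93.1 mol/h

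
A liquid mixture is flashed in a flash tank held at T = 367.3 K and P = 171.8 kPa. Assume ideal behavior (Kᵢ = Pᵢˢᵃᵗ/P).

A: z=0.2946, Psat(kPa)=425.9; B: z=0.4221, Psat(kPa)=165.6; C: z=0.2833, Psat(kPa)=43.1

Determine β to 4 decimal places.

β = 0.3221

Raoult's law: Kᵢ = Pᵢˢᵃᵗ/P = Pᵢˢᵃᵗ/171.8.
  K_A = 425.9/171.8 = 2.479045, K_B = 165.6/171.8 = 0.963912, K_C = 43.1/171.8 = 0.250873
Material balance + equilibrium reduce to Σ zᵢ(Kᵢ−1)/(1+β(Kᵢ−1)) = 0.
Feasibility: ΣzᵢKᵢ = 1.2083, Σzᵢ/Kᵢ = 1.6860 — both > 1, two phases present.
Iterate (Newton) starting at β = 0.69:
  β = 0.6900: g = -0.23927, g' = -0.8396 → β = 0.4050
  β = 0.4050: g = -0.04764, g' = -0.5803 → β = 0.3229
  β = 0.3229: g = -0.00048, g' = -0.5724 → β = 0.3221
Converged at β = 0.3221.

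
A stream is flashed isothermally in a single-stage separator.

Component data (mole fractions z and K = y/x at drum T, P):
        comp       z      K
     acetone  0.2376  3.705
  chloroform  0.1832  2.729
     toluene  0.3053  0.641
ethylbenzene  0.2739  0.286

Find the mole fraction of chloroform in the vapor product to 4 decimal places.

Rachford–Rice: g(V/F) = Σ zᵢ(Kᵢ−1)/(1+V/F(Kᵢ−1)) = 0.
Check two-phase: ΣzᵢKᵢ = 1.6543 > 1 and Σzᵢ/Kᵢ = 1.5652 > 1, so g(0) = 0.6543 > 0 and g(1) = -0.5652 < 0.
Iterate (Newton) starting at V/F = 0.5:
  V/F = 0.5000: g = 0.00536, g' = -0.8679 → V/F = 0.5062
Converged at V/F = 0.5062.
Compositions from xᵢ = zᵢ/(1+V/F(Kᵢ−1)), yᵢ = Kᵢxᵢ:
  acetone: x = 0.1003, y = 0.3716
  chloroform: x = 0.0977, y = 0.2666
  toluene: x = 0.3731, y = 0.2392
  ethylbenzene: x = 0.4289, y = 0.1227

y_chloroform = 0.2666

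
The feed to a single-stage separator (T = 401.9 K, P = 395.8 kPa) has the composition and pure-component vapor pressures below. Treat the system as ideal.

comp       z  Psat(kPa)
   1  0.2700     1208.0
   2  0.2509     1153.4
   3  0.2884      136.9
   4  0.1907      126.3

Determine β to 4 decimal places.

β = 0.5420

Raoult's law: Kᵢ = Pᵢˢᵃᵗ/P = Pᵢˢᵃᵗ/395.8.
  K_1 = 1208.0/395.8 = 3.052046, K_2 = 1153.4/395.8 = 2.914098, K_3 = 136.9/395.8 = 0.345882, K_4 = 126.3/395.8 = 0.319101
Material balance + equilibrium reduce to Σ zᵢ(Kᵢ−1)/(1+β(Kᵢ−1)) = 0.
Feasibility: ΣzᵢKᵢ = 1.7158, Σzᵢ/Kᵢ = 1.6060 — both > 1, two phases present.
Newton iteration, β⁰ = 0.43:
  β = 0.4300: g = 0.11169, g' = -1.0131 → β = 0.5402
  β = 0.5402: g = 0.00171, g' = -0.9943 → β = 0.5420
Converged at β = 0.5420.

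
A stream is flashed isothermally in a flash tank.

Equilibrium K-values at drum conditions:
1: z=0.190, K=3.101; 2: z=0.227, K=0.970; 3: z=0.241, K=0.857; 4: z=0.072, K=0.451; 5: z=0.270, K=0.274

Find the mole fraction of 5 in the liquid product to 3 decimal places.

Rachford–Rice: g(ψ) = Σ zᵢ(Kᵢ−1)/(1+ψ(Kᵢ−1)) = 0.
Feasibility: ΣzᵢKᵢ = 1.122, Σzᵢ/Kᵢ = 1.722 — both > 1, two phases present.
Newton–Raphson from ψ = 0.52:
  ψ = 0.520: g = -0.2236, g' = -0.607 → ψ = 0.152
  ψ = 0.152: g = -0.0028, g' = -0.693 → ψ = 0.148
Converged at ψ = 0.148.
Compositions from xᵢ = zᵢ/(1+ψ(Kᵢ−1)), yᵢ = Kᵢxᵢ:
  1: x = 0.145, y = 0.450
  2: x = 0.228, y = 0.221
  3: x = 0.246, y = 0.211
  4: x = 0.078, y = 0.035
  5: x = 0.302, y = 0.083

x_5 = 0.302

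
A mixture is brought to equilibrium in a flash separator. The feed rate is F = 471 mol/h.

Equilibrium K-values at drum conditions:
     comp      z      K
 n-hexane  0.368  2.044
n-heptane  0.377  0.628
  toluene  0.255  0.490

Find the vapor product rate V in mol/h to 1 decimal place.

V = 118.9 mol/h

Let ψ = V/F and solve Σ zᵢ(Kᵢ−1)/(1+ψ(Kᵢ−1)) = 0.
Check two-phase: ΣzᵢKᵢ = 1.114 > 1 and Σzᵢ/Kᵢ = 1.301 > 1, so g(0) = 0.114 > 0 and g(1) = -0.301 < 0.
Newton–Raphson from ψ = 0.5:
  ψ = 0.500: g = -0.0944, g' = -0.371 → ψ = 0.246
  ψ = 0.246: g = 0.0027, g' = -0.404 → ψ = 0.252
Converged at ψ = 0.252.
Then V = ψ·F = 0.2525·471 = 118.9 mol/h and L = F − V = 352.1 mol/h.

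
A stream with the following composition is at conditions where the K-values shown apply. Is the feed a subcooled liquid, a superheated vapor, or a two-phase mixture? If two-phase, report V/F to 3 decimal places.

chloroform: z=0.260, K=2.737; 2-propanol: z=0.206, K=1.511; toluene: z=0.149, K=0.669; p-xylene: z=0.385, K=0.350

ΣzᵢKᵢ = 1.257; Σzᵢ/Kᵢ = 1.554.
Both exceed 1, so a two-phase solution exists.
Newton–Raphson from ψ = 0.65:
  ψ = 0.650: g = -0.2050, g' = -0.718 → ψ = 0.364
  ψ = 0.364: g = -0.0186, g' = -0.633 → ψ = 0.335
Converged at ψ = 0.335.

two-phase, V/F = 0.335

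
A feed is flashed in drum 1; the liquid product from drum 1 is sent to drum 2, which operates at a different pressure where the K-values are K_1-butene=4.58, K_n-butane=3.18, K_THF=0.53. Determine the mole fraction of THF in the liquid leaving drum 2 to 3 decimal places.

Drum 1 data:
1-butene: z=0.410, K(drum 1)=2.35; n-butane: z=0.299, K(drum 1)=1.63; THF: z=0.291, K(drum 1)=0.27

Drum 1:
Rachford–Rice: g(ψ₁) = Σ zᵢ(Kᵢ−1)/(1+ψ₁(Kᵢ−1)) = 0.
g(0) = ΣzᵢKᵢ − 1 = 0.529 and g(1) = 1 − Σzᵢ/Kᵢ = -0.436, so a root lies in (0, 1).
Newton iteration, ψ₁⁰ = 0.5:
  ψ₁ = 0.500: g = 0.1392, g' = -0.720 → ψ₁ = 0.693
  ψ₁ = 0.693: g = -0.0132, g' = -0.893 → ψ₁ = 0.679
  ψ₁ = 0.679: g = -0.0002, g' = -0.871 → ψ₁ = 0.678
Converged at ψ₁ = 0.678.
Drum-1 compositions:
  1-butene: x = 0.214, y = 0.503
  n-butane: x = 0.209, y = 0.341
  THF: x = 0.577, y = 0.156
Drum-2 feed = drum-1 liquid: z₂ = (0.2140, 0.2095, 0.5765).
Drum 2:
Material balance + equilibrium reduce to Σ zᵢ(Kᵢ−1)/(1+ψ₂(Kᵢ−1)) = 0.
Check two-phase: ΣzᵢKᵢ = 1.952 > 1 and Σzᵢ/Kᵢ = 1.200 > 1, so g(0) = 0.952 > 0 and g(1) = -0.200 < 0.
Iterate (Newton) starting at ψ₂ = 0.5:
  ψ₂ = 0.500: g = 0.1389, g' = -0.798 → ψ₂ = 0.674
  ψ₂ = 0.674: g = 0.0128, g' = -0.672 → ψ₂ = 0.693
Converged at ψ₂ = 0.693.
  1-butene: x = 0.061, y = 0.282
  n-butane: x = 0.083, y = 0.265
  THF: x = 0.855, y = 0.453

x_THF (drum 2) = 0.855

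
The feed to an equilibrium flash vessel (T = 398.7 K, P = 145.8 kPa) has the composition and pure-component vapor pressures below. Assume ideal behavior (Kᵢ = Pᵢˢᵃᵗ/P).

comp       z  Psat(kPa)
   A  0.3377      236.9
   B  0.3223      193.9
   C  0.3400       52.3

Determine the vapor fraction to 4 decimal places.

Raoult's law: Kᵢ = Pᵢˢᵃᵗ/P = Pᵢˢᵃᵗ/145.8.
  K_A = 236.9/145.8 = 1.624829, K_B = 193.9/145.8 = 1.329904, K_C = 52.3/145.8 = 0.358711
Material balance + equilibrium reduce to Σ zᵢ(Kᵢ−1)/(1+ψ(Kᵢ−1)) = 0.
g(0) = ΣzᵢKᵢ − 1 = 0.0993 and g(1) = 1 − Σzᵢ/Kᵢ = -0.3980, so a root lies in (0, 1).
Newton iteration, ψ⁰ = 0.5:
  ψ = 0.5000: g = -0.06890, g' = -0.4054 → ψ = 0.3300
  ψ = 0.3300: g = -0.00575, g' = -0.3441 → ψ = 0.3133
  ψ = 0.3133: g = -0.00003, g' = -0.3400 → ψ = 0.3132
Converged at ψ = 0.3132.

ψ = 0.3132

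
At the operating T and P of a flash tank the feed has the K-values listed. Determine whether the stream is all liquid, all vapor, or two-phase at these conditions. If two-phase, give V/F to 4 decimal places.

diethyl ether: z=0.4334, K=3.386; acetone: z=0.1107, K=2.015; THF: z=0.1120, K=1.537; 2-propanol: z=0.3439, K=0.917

all vapor

ΣzᵢKᵢ = 2.1781; Σzᵢ/Kᵢ = 0.6308.
Since Σzᵢ/Kᵢ < 1 the mixture is above its dew point — single vapor phase.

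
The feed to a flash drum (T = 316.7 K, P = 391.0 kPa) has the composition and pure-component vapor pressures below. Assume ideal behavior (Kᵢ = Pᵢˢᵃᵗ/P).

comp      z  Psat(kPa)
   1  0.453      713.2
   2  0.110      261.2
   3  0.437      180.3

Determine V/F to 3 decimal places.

V/F = 0.244

Raoult's law: Kᵢ = Pᵢˢᵃᵗ/P = Pᵢˢᵃᵗ/391.0.
  K_1 = 713.2/391.0 = 1.82404, K_2 = 261.2/391.0 = 0.66803, K_3 = 180.3/391.0 = 0.46113
Newton–Raphson from V/F = 0.51:
  V/F = 0.510: g = -0.1059, g' = -0.411 → V/F = 0.253
  V/F = 0.253: g = -0.0035, g' = -0.395 → V/F = 0.244
Converged at V/F = 0.244.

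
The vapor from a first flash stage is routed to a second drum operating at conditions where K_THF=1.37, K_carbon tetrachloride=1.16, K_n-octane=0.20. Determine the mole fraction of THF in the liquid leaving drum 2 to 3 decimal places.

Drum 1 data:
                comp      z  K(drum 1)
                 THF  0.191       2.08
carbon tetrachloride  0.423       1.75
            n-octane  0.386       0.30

Drum 1:
Rachford–Rice: g(ψ₁) = Σ zᵢ(Kᵢ−1)/(1+ψ₁(Kᵢ−1)) = 0.
Check two-phase: ΣzᵢKᵢ = 1.253 > 1 and Σzᵢ/Kᵢ = 1.620 > 1, so g(0) = 0.253 > 0 and g(1) = -0.620 < 0.
Iterate (Newton) starting at ψ₁ = 0.5:
  ψ₁ = 0.500: g = -0.0510, g' = -0.667 → ψ₁ = 0.424
  ψ₁ = 0.424: g = -0.0018, g' = -0.624 → ψ₁ = 0.421
Converged at ψ₁ = 0.421.
Drum-1 compositions:
  THF: x = 0.131, y = 0.273
  carbon tetrachloride: x = 0.322, y = 0.563
  n-octane: x = 0.547, y = 0.164
Drum-2 feed = drum-1 vapor: z₂ = (0.2732, 0.5627, 0.1641).
Drum 2:
Rachford–Rice: g(ψ₂) = Σ zᵢ(Kᵢ−1)/(1+ψ₂(Kᵢ−1)) = 0.
Feasibility: ΣzᵢKᵢ = 1.060, Σzᵢ/Kᵢ = 1.505 — both > 1, two phases present.
Newton iteration, ψ₂⁰ = 0.5:
  ψ₂ = 0.500: g = -0.0502, g' = -0.331 → ψ₂ = 0.348
  ψ₂ = 0.348: g = -0.0072, g' = -0.244 → ψ₂ = 0.319
  ψ₂ = 0.319: g = -0.0002, g' = -0.232 → ψ₂ = 0.318
Converged at ψ₂ = 0.318.
  THF: x = 0.244, y = 0.335
  carbon tetrachloride: x = 0.535, y = 0.621
  n-octane: x = 0.220, y = 0.044

x_THF (drum 2) = 0.244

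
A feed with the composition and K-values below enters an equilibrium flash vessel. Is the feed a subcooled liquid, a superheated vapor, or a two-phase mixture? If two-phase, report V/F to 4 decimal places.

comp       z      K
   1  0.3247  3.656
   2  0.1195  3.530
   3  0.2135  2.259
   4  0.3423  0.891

superheated vapor

ΣzᵢKᵢ = 2.3962; Σzᵢ/Kᵢ = 0.6014.
Since Σzᵢ/Kᵢ < 1 the mixture is above its dew point — single vapor phase.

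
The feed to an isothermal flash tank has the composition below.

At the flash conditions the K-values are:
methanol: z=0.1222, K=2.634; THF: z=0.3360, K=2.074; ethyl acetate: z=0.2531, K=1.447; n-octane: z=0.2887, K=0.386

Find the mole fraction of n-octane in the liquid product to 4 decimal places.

Newton iteration, ψ⁰ = 0.58:
  ψ = 0.5800: g = 0.13941, g' = -0.5276 → ψ = 0.8443
  ψ = 0.8443: g = -0.01274, g' = -0.6601 → ψ = 0.8250
  ψ = 0.8250: g = -0.00018, g' = -0.6421 → ψ = 0.8247
Converged at ψ = 0.8247.
Compositions from xᵢ = zᵢ/(1+ψ(Kᵢ−1)), yᵢ = Kᵢxᵢ:
  methanol: x = 0.0521, y = 0.1371
  THF: x = 0.1782, y = 0.3695
  ethyl acetate: x = 0.1849, y = 0.2676
  n-octane: x = 0.5848, y = 0.2257

x_n-octane = 0.5848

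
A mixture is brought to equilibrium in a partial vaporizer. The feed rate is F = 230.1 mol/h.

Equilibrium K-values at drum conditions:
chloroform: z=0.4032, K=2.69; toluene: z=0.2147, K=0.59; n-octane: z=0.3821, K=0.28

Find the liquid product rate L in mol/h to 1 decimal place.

Material balance + equilibrium reduce to Σ zᵢ(Kᵢ−1)/(1+β(Kᵢ−1)) = 0.
Check two-phase: ΣzᵢKᵢ = 1.3183 > 1 and Σzᵢ/Kᵢ = 1.8784 > 1, so g(0) = 0.3183 > 0 and g(1) = -0.8784 < 0.
Newton iteration, β⁰ = 0.31:
  β = 0.3100: g = -0.00786, g' = -0.8715 → β = 0.3010
Converged at β = 0.3010.
Then V = β·F = 0.3010·230.1 = 69.3 mol/h and L = F − V = 160.8 mol/h.

L = 160.8 mol/h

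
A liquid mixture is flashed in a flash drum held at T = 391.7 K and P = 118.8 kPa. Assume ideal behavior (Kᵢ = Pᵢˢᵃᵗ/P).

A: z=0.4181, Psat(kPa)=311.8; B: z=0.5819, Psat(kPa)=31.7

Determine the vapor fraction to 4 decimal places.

Raoult's law: Kᵢ = Pᵢˢᵃᵗ/P = Pᵢˢᵃᵗ/118.8.
  K_A = 311.8/118.8 = 2.624579, K_B = 31.7/118.8 = 0.266835
Rachford–Rice: g(ψ) = Σ zᵢ(Kᵢ−1)/(1+ψ(Kᵢ−1)) = 0.
Feasibility: ΣzᵢKᵢ = 1.2526, Σzᵢ/Kᵢ = 2.3400 — both > 1, two phases present.
Newton–Raphson from ψ = 0.5:
  ψ = 0.5000: g = -0.29874, g' = -1.1156 → ψ = 0.2322
  ψ = 0.2322: g = -0.02098, g' = -1.0361 → ψ = 0.2120
  ψ = 0.2120: g = 0.00013, g' = -1.0491 → ψ = 0.2121
Converged at ψ = 0.2121.

ψ = 0.2121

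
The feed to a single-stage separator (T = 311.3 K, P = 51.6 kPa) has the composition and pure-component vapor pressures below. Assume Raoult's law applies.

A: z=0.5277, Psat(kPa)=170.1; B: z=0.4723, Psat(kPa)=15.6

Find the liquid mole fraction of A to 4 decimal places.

x_A = 0.2330

Raoult's law: Kᵢ = Pᵢˢᵃᵗ/P = Pᵢˢᵃᵗ/51.6.
  K_A = 170.1/51.6 = 3.296512, K_B = 15.6/51.6 = 0.302326
Rachford–Rice: g(ψ) = Σ zᵢ(Kᵢ−1)/(1+ψ(Kᵢ−1)) = 0.
Feasibility: ΣzᵢKᵢ = 1.8824, Σzᵢ/Kᵢ = 1.7223 — both > 1, two phases present.
Newton–Raphson from ψ = 0.33:
  ψ = 0.3300: g = 0.26134, g' = -1.2886 → ψ = 0.5328
  ψ = 0.5328: g = 0.02054, g' = -1.1453 → ψ = 0.5507
Converged at ψ = 0.5507.
Compositions from xᵢ = zᵢ/(1+ψ(Kᵢ−1)), yᵢ = Kᵢxᵢ:
  A: x = 0.2330, y = 0.7681
  B: x = 0.7670, y = 0.2319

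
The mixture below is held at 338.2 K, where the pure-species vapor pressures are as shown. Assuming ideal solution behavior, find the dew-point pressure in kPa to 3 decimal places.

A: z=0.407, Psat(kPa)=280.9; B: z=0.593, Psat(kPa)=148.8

Pdew = 184.022 kPa

At the dew point ψ → 1, so Σzᵢ/Kᵢ = 1 with Kᵢ = Pᵢˢᵃᵗ/P ⇒ 1/P = Σzᵢ/Pᵢˢᵃᵗ.
1/P = 0.407/280.9 + 0.593/148.8 = 0.005434 ⇒ P = 184.022 kPa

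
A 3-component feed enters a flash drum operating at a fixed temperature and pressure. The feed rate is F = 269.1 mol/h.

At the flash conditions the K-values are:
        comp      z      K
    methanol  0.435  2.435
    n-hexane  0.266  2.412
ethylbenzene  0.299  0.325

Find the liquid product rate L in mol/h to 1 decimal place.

L = 46.0 mol/h

Material balance + equilibrium reduce to Σ zᵢ(Kᵢ−1)/(1+ψ(Kᵢ−1)) = 0.
Feasibility: ΣzᵢKᵢ = 1.798, Σzᵢ/Kᵢ = 1.209 — both > 1, two phases present.
Newton–Raphson from ψ = 0.5:
  ψ = 0.500: g = 0.2790, g' = -0.796 → ψ = 0.850
  ψ = 0.850: g = -0.0219, g' = -1.042 → ψ = 0.829
Converged at ψ = 0.829.
Then V = ψ·F = 0.8289·269.1 = 223.1 mol/h and L = F − V = 46.0 mol/h.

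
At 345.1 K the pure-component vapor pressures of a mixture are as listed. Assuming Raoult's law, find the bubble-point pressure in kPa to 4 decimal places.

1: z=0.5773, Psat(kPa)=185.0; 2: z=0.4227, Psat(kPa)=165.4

Pbub = 176.7151 kPa

At the bubble point ψ → 0, so ΣzᵢKᵢ = 1 with Kᵢ = Pᵢˢᵃᵗ/P ⇒ P = ΣzᵢPᵢˢᵃᵗ.
P = 0.5773·185.0 + 0.4227·165.4 = 176.7151 kPa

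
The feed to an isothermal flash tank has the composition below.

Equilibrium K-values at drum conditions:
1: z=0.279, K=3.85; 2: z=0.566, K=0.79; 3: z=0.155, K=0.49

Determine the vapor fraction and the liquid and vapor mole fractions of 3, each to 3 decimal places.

Let ψ = V/F and solve Σ zᵢ(Kᵢ−1)/(1+ψ(Kᵢ−1)) = 0.
Check two-phase: ΣzᵢKᵢ = 1.597 > 1 and Σzᵢ/Kᵢ = 1.105 > 1, so g(0) = 0.597 > 0 and g(1) = -0.105 < 0.
Newton iteration, ψ⁰ = 0.33:
  ψ = 0.330: g = 0.1870, g' = -0.689 → ψ = 0.601
  ψ = 0.601: g = 0.0429, g' = -0.424 → ψ = 0.703
  ψ = 0.703: g = 0.0022, g' = -0.384 → ψ = 0.708
Converged at ψ = 0.708.
Compositions from xᵢ = zᵢ/(1+ψ(Kᵢ−1)), yᵢ = Kᵢxᵢ:
  1: x = 0.092, y = 0.356
  2: x = 0.665, y = 0.525
  3: x = 0.243, y = 0.119

ψ = 0.708, x_3 = 0.243, y_3 = 0.119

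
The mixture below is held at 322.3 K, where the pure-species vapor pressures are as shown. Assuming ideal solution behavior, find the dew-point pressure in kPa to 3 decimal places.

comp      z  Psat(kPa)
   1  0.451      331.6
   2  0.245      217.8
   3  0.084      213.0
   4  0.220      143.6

At the dew point ψ → 1, so Σzᵢ/Kᵢ = 1 with Kᵢ = Pᵢˢᵃᵗ/P ⇒ 1/P = Σzᵢ/Pᵢˢᵃᵗ.
1/P = 0.451/331.6 + 0.245/217.8 + 0.084/213.0 + 0.220/143.6 = 0.004411 ⇒ P = 226.688 kPa

Pdew = 226.688 kPa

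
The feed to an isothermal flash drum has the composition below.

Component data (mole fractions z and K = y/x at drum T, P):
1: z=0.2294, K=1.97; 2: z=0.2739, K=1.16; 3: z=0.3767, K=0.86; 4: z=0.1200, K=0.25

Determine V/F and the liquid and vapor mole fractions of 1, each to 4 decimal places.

V/F = 0.4633, x_1 = 0.1583, y_1 = 0.3118

Material balance + equilibrium reduce to Σ zᵢ(Kᵢ−1)/(1+V/F(Kᵢ−1)) = 0.
Check two-phase: ΣzᵢKᵢ = 1.1236 > 1 and Σzᵢ/Kᵢ = 1.2706 > 1, so g(0) = 0.1236 > 0 and g(1) = -0.2706 < 0.
Newton iteration, V/F⁰ = 0.5:
  V/F = 0.5000: g = -0.01029, g' = -0.2852 → V/F = 0.4639
  V/F = 0.4639: g = -0.00017, g' = -0.2759 → V/F = 0.4633
Converged at V/F = 0.4633.
Compositions from xᵢ = zᵢ/(1+V/F(Kᵢ−1)), yᵢ = Kᵢxᵢ:
  1: x = 0.1583, y = 0.3118
  2: x = 0.2550, y = 0.2958
  3: x = 0.4028, y = 0.3464
  4: x = 0.1839, y = 0.0460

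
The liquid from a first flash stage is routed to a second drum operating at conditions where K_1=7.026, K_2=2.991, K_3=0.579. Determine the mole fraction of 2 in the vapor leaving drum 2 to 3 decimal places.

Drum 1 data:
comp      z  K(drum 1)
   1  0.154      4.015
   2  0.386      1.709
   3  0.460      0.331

y_2 (drum 2) = 0.404

Drum 1:
Let ψ₁ = V/F and solve Σ zᵢ(Kᵢ−1)/(1+ψ₁(Kᵢ−1)) = 0.
g(0) = ΣzᵢKᵢ − 1 = 0.430 and g(1) = 1 − Σzᵢ/Kᵢ = -0.654, so a root lies in (0, 1).
Newton iteration, ψ₁⁰ = 0.5:
  ψ₁ = 0.500: g = -0.0752, g' = -0.793 → ψ₁ = 0.405
  ψ₁ = 0.405: g = -0.0006, g' = -0.788 → ψ₁ = 0.404
Converged at ψ₁ = 0.404.
Drum-1 compositions:
  1: x = 0.069, y = 0.279
  2: x = 0.300, y = 0.513
  3: x = 0.631, y = 0.209
Drum-2 feed = drum-1 liquid: z₂ = (0.0694, 0.3000, 0.6306).
Drum 2:
Let ψ₂ = V/F and solve Σ zᵢ(Kᵢ−1)/(1+ψ₂(Kᵢ−1)) = 0.
Check two-phase: ΣzᵢKᵢ = 1.750 > 1 and Σzᵢ/Kᵢ = 1.199 > 1, so g(0) = 0.750 > 0 and g(1) = -0.199 < 0.
Newton iteration, ψ₂⁰ = 0.55:
  ψ₂ = 0.550: g = 0.0365, g' = -0.596 → ψ₂ = 0.611
  ψ₂ = 0.611: g = 0.0012, g' = -0.559 → ψ₂ = 0.613
Converged at ψ₂ = 0.613.
  1: x = 0.015, y = 0.104
  2: x = 0.135, y = 0.404
  3: x = 0.850, y = 0.492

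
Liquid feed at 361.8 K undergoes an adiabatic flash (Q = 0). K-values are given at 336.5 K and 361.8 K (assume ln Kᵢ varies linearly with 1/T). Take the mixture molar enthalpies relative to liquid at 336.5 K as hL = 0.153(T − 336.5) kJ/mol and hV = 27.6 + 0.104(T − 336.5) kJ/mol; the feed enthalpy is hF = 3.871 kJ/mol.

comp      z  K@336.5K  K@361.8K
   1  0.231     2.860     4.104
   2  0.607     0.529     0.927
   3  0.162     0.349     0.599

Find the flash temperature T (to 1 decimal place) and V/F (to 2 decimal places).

T = 340.3 K, V/F = 0.12

Adiabatic flash: solve Rachford–Rice at each trial T, then check hF = ψ·hV(T) + (1−ψ)·hL(T).
  T = 336.5 K: K = (2.860, 0.529, 0.349), RR gives ψ = 0.040, H_out = 1.111 kJ/mol
  T = 361.8 K: K = (4.104, 0.927, 0.599), RR gives ψ = 1.000, H_out = 30.231 kJ/mol
  T = 349.1 K: K = (3.446, 0.707, 0.461), RR gives ψ = 0.347, H_out = 11.292 kJ/mol
  T = 342.8 K: K = (3.145, 0.613, 0.402), RR gives ψ = 0.175, H_out = 5.745 kJ/mol
  T = 339.6 K: K = (2.998, 0.569, 0.374), RR gives ψ = 0.104, H_out = 3.329 kJ/mol
  T = 341.2 K: K = (3.071, 0.591, 0.388), RR gives ψ = 0.139, H_out = 4.515 kJ/mol
Linear interpolation between T = 339.6 (H_out = 3.329) and T = 341.2 (H_out = 4.515) on hF = 3.871 gives T ≈ 340.3 K, at which ψ = 0.12.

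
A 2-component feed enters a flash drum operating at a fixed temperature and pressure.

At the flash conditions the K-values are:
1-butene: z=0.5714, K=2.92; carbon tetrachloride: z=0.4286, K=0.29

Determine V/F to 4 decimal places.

V/F = 0.5816

Material balance + equilibrium reduce to Σ zᵢ(Kᵢ−1)/(1+V/F(Kᵢ−1)) = 0.
Feasibility: ΣzᵢKᵢ = 1.7928, Σzᵢ/Kᵢ = 1.6736 — both > 1, two phases present.
Iterate (Newton) starting at V/F = 0.57:
  V/F = 0.5700: g = 0.01264, g' = -1.0899 → V/F = 0.5816
Converged at V/F = 0.5816.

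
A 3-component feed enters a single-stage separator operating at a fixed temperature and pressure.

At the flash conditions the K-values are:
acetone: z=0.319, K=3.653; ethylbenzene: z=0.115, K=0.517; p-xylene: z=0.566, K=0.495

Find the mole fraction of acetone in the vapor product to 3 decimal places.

y_acetone = 0.581

Material balance + equilibrium reduce to Σ zᵢ(Kᵢ−1)/(1+ψ(Kᵢ−1)) = 0.
Feasibility: ΣzᵢKᵢ = 1.505, Σzᵢ/Kᵢ = 1.453 — both > 1, two phases present.
Iterate (Newton) starting at ψ = 0.69:
  ψ = 0.690: g = -0.2230, g' = -0.681 → ψ = 0.362
  ψ = 0.362: g = 0.0143, g' = -0.839 → ψ = 0.379
  ψ = 0.379: g = 0.0002, g' = -0.819 → ψ = 0.380
Converged at ψ = 0.380.
Compositions from xᵢ = zᵢ/(1+ψ(Kᵢ−1)), yᵢ = Kᵢxᵢ:
  acetone: x = 0.159, y = 0.581
  ethylbenzene: x = 0.141, y = 0.073
  p-xylene: x = 0.700, y = 0.347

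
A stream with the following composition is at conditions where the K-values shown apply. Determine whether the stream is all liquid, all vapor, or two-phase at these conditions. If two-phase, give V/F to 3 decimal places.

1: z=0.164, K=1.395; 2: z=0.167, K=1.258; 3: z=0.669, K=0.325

all liquid

ΣzᵢKᵢ = 0.656; Σzᵢ/Kᵢ = 2.309.
Since ΣzᵢKᵢ < 1 the mixture is below its bubble point — single liquid phase.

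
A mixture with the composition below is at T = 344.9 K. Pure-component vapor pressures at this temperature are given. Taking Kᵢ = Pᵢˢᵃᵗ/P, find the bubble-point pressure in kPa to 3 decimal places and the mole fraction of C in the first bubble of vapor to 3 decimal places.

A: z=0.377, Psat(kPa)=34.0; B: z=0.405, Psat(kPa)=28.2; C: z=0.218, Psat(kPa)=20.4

At the bubble point ψ → 0, so ΣzᵢKᵢ = 1 with Kᵢ = Pᵢˢᵃᵗ/P ⇒ P = ΣzᵢPᵢˢᵃᵗ.
P = 0.377·34.0 + 0.405·28.2 + 0.218·20.4 = 28.686 kPa
yᵢ = zᵢPᵢˢᵃᵗ/P ⇒ y_C = 0.218·20.4/28.686 = 0.155

Pbub = 28.686 kPa, y_C = 0.155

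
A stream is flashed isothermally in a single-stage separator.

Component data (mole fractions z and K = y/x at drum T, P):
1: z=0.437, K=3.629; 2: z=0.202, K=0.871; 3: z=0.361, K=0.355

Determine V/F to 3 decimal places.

Rachford–Rice: g(V/F) = Σ zᵢ(Kᵢ−1)/(1+V/F(Kᵢ−1)) = 0.
g(0) = ΣzᵢKᵢ − 1 = 0.890 and g(1) = 1 − Σzᵢ/Kᵢ = -0.369, so a root lies in (0, 1).
Iterate (Newton) starting at V/F = 0.64:
  V/F = 0.640: g = 0.0033, g' = -0.859 → V/F = 0.644
Converged at V/F = 0.644.

V/F = 0.644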